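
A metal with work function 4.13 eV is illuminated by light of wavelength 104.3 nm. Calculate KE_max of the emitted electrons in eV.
7.7573 eV

Using Einstein's photoelectric equation: KE_max = hf - φ = hc/λ - φ

First, calculate the photon energy:
E_photon = hc/λ = (6.626×10⁻³⁴ J·s)(3×10⁸ m/s) / (104.3×10⁻⁹ m)
E_photon = 11.8873 eV

Then, the maximum kinetic energy:
KE_max = E_photon - φ = 11.8873 eV - 4.13 eV = 7.7573 eV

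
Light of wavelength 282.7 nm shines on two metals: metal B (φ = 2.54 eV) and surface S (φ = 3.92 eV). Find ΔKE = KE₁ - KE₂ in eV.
1.3800 eV

Using KE_max = hc/λ - φ for each metal:

Photon energy: E = hc/λ = 4.3857 eV

For metal B (φ₁ = 2.54 eV):
KE₁ = E - φ₁ = 4.3857 - 2.54 = 1.8457 eV

For surface S (φ₂ = 3.92 eV):
KE₂ = E - φ₂ = 4.3857 - 3.92 = 0.4657 eV

Difference:
ΔKE = KE₁ - KE₂ = 1.8457 - 0.4657 = 1.3800 eV

Note: The difference equals the difference in work functions: 3.92 - 2.54 = 1.38 eV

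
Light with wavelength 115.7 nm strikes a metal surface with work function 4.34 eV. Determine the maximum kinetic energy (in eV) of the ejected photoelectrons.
6.3760 eV

Using Einstein's photoelectric equation: KE_max = hf - φ = hc/λ - φ

First, calculate the photon energy:
E_photon = hc/λ = (6.626×10⁻³⁴ J·s)(3×10⁸ m/s) / (115.7×10⁻⁹ m)
E_photon = 10.7160 eV

Then, the maximum kinetic energy:
KE_max = E_photon - φ = 10.7160 eV - 4.34 eV = 6.3760 eV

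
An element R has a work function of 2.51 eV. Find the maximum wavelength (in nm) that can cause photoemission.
493.96 nm

The threshold wavelength is when the photon energy equals the work function:
hc/λ₀ = φ

Solving for λ₀:
λ₀ = hc/φ = (6.626×10⁻³⁴ J·s)(3×10⁸ m/s) / (2.51 eV × 1.602×10⁻¹⁹ J/eV)
λ₀ = 493.96 nm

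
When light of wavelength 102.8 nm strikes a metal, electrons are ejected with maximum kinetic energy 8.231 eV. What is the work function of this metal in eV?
3.83 eV

From Einstein's photoelectric equation: KE_max = hf - φ = hc/λ - φ

Rearranging for φ:
φ = hc/λ - KE_max

Calculate photon energy:
E_photon = hc/λ = 12.0607 eV

Therefore:
φ = 12.0607 - 8.231 = 3.83 eV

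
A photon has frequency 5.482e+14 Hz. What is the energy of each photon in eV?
2.2672 eV

Using E = hf:

E = hf = (6.626×10⁻³⁴ J·s)(5.482e+14 Hz)
E = 2.2672 eV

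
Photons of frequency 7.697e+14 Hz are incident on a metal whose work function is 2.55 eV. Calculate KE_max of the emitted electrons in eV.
0.6332 eV

Using Einstein's photoelectric equation: KE_max = hf - φ

First, calculate the photon energy:
E_photon = hf = (6.626×10⁻³⁴ J·s)(7.697e+14 Hz)
E_photon = 3.1832 eV

Then, the maximum kinetic energy:
KE_max = E_photon - φ = 3.1832 eV - 2.55 eV = 0.6332 eV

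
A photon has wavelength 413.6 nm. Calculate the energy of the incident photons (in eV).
2.9977 eV

Using E = hf = hc/λ:

E = hc/λ = (6.626×10⁻³⁴ J·s)(3×10⁸ m/s) / (413.6×10⁻⁹ m)
E = 2.9977 eV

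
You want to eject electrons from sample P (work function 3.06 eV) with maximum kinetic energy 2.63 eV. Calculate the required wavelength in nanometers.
217.90 nm

From Einstein's equation: KE_max = hc/λ - φ

Rearranging for λ:
hc/λ = KE_max + φ
λ = hc/(KE_max + φ)

Required photon energy:
E_photon = KE_max + φ = 2.63 + 3.06 = 5.69 eV

Required wavelength:
λ = hc/E_photon = (6.626×10⁻³⁴)(3×10⁸) / (5.69 × 1.602×10⁻¹⁹)
λ = 217.90 nm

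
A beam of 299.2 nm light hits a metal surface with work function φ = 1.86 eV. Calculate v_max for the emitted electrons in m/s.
8.9631e+05 m/s

First, find the maximum kinetic energy:
E_photon = hc/λ = 4.1439 eV
KE_max = E_photon - φ = 4.1439 - 1.86 = 2.2839 eV

Convert to Joules: KE_max = 2.2839 × 1.602×10⁻¹⁹ J = 3.6591e-19 J

Then use KE = ½mv² to find velocity:
v = √(2·KE/m) = √(2 × 3.6591e-19 J / 9.109e-31 kg)
v = 8.9631e+05 m/s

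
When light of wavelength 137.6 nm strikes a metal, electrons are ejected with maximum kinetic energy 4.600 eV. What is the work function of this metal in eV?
4.41 eV

From Einstein's photoelectric equation: KE_max = hf - φ = hc/λ - φ

Rearranging for φ:
φ = hc/λ - KE_max

Calculate photon energy:
E_photon = hc/λ = 9.0105 eV

Therefore:
φ = 9.0105 - 4.600 = 4.41 eV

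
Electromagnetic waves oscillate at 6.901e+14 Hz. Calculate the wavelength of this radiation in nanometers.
434.42 nm

Using the wave equation: c = fλ

Solving for wavelength:
λ = c/f = (3×10⁸ m/s) / (6.901e+14 Hz)
λ = 434.42 nm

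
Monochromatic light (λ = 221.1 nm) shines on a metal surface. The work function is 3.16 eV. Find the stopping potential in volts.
2.4476 V

The stopping potential V_s satisfies: eV_s = KE_max

First, find KE_max using Einstein's equation:
E_photon = hc/λ = 5.6076 eV
KE_max = E_photon - φ = 5.6076 - 3.16 = 2.4476 eV

Since eV_s = KE_max:
V_s = KE_max/e = 2.4476 V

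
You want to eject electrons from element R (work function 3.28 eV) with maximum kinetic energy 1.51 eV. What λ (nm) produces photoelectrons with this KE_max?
258.84 nm

From Einstein's equation: KE_max = hc/λ - φ

Rearranging for λ:
hc/λ = KE_max + φ
λ = hc/(KE_max + φ)

Required photon energy:
E_photon = KE_max + φ = 1.51 + 3.28 = 4.79 eV

Required wavelength:
λ = hc/E_photon = (6.626×10⁻³⁴)(3×10⁸) / (4.79 × 1.602×10⁻¹⁹)
λ = 258.84 nm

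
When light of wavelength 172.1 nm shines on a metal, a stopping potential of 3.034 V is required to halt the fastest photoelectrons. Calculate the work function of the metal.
4.17 eV

The stopping potential gives the maximum kinetic energy: KE_max = eV_s = 3.034 eV

From Einstein's photoelectric equation: KE_max = hc/λ - φ
Rearranging: φ = hc/λ - KE_max

Calculate photon energy:
E_photon = hc/λ = (6.626×10⁻³⁴ J·s)(3×10⁸ m/s) / (172.1×10⁻⁹ m) = 7.2042 eV

Therefore:
φ = 7.2042 - 3.034 = 4.17 eV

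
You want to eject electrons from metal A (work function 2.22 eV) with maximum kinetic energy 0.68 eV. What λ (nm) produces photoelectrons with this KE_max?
427.53 nm

From Einstein's equation: KE_max = hc/λ - φ

Rearranging for λ:
hc/λ = KE_max + φ
λ = hc/(KE_max + φ)

Required photon energy:
E_photon = KE_max + φ = 0.68 + 2.22 = 2.90 eV

Required wavelength:
λ = hc/E_photon = (6.626×10⁻³⁴)(3×10⁸) / (2.90 × 1.602×10⁻¹⁹)
λ = 427.53 nm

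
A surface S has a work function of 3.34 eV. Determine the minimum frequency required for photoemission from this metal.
8.0761e+14 Hz

The threshold frequency is when the photon energy equals the work function:
hf₀ = φ

Solving for f₀:
f₀ = φ/h = (3.34 eV × 1.602×10⁻¹⁹ J/eV) / (6.626×10⁻³⁴ J·s)
f₀ = 8.0761e+14 Hz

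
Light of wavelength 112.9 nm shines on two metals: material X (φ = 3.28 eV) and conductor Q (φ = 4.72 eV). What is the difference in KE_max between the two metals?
1.4400 eV

Using KE_max = hc/λ - φ for each metal:

Photon energy: E = hc/λ = 10.9818 eV

For material X (φ₁ = 3.28 eV):
KE₁ = E - φ₁ = 10.9818 - 3.28 = 7.7018 eV

For conductor Q (φ₂ = 4.72 eV):
KE₂ = E - φ₂ = 10.9818 - 4.72 = 6.2618 eV

Difference:
ΔKE = KE₁ - KE₂ = 7.7018 - 6.2618 = 1.4400 eV

Note: The difference equals the difference in work functions: 4.72 - 3.28 = 1.44 eV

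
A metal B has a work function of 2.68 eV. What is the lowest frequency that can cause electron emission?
6.4802e+14 Hz

The threshold frequency is when the photon energy equals the work function:
hf₀ = φ

Solving for f₀:
f₀ = φ/h = (2.68 eV × 1.602×10⁻¹⁹ J/eV) / (6.626×10⁻³⁴ J·s)
f₀ = 6.4802e+14 Hz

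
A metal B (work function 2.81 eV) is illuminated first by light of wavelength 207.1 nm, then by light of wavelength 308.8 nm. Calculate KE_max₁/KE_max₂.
2.6362

Using Einstein's equation: KE_max = hc/λ - φ

For λ₁ = 207.1 nm:
E₁ = hc/λ₁ = 5.9867 eV
KE₁ = E₁ - φ = 5.9867 - 2.81 = 3.1767 eV

For λ₂ = 308.8 nm:
E₂ = hc/λ₂ = 4.0150 eV
KE₂ = E₂ - φ = 4.0150 - 2.81 = 1.2050 eV

Ratio: KE₁/KE₂ = 3.1767/1.2050 = 2.6362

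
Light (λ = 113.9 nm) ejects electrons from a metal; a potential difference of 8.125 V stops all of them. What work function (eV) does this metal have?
2.76 eV

The stopping potential gives the maximum kinetic energy: KE_max = eV_s = 8.125 eV

From Einstein's photoelectric equation: KE_max = hc/λ - φ
Rearranging: φ = hc/λ - KE_max

Calculate photon energy:
E_photon = hc/λ = (6.626×10⁻³⁴ J·s)(3×10⁸ m/s) / (113.9×10⁻⁹ m) = 10.8854 eV

Therefore:
φ = 10.8854 - 8.125 = 2.76 eV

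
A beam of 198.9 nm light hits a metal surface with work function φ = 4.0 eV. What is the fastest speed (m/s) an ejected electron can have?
8.8638e+05 m/s

First, find the maximum kinetic energy:
E_photon = hc/λ = 6.2335 eV
KE_max = E_photon - φ = 6.2335 - 4.0 = 2.2335 eV

Convert to Joules: KE_max = 2.2335 × 1.602×10⁻¹⁹ J = 3.5785e-19 J

Then use KE = ½mv² to find velocity:
v = √(2·KE/m) = √(2 × 3.5785e-19 J / 9.109e-31 kg)
v = 8.8638e+05 m/s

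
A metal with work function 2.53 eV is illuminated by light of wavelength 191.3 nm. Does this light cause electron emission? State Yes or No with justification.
Yes

For photoemission, the photon energy must exceed the work function.

Photon energy: E = hc/λ = 6.4811 eV
Work function: φ = 2.53 eV

Since E_photon (6.4811 eV) > φ (2.53 eV), photoemission WILL occur.
The threshold wavelength is λ₀ = hc/φ = 490.1 nm.
Since 191.3 nm < 490.1 nm, the light has sufficient energy.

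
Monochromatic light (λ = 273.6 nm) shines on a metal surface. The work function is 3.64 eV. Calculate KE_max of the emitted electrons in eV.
0.8916 eV

Using Einstein's photoelectric equation: KE_max = hf - φ = hc/λ - φ

First, calculate the photon energy:
E_photon = hc/λ = (6.626×10⁻³⁴ J·s)(3×10⁸ m/s) / (273.6×10⁻⁹ m)
E_photon = 4.5316 eV

Then, the maximum kinetic energy:
KE_max = E_photon - φ = 4.5316 eV - 3.64 eV = 0.8916 eV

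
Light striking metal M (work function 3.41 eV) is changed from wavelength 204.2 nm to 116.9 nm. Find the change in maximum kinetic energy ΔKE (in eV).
4.5343 eV

Using Einstein's equation: KE_max = hc/λ - φ

For λ₁ = 204.2 nm:
KE₁ = hc/λ₁ - φ = 6.0717 - 3.41 = 2.6617 eV

For λ₂ = 116.9 nm:
KE₂ = hc/λ₂ - φ = 10.6060 - 3.41 = 7.1960 eV

Change in KE:
ΔKE = KE₂ - KE₁ = 7.1960 - 2.6617 = 4.5343 eV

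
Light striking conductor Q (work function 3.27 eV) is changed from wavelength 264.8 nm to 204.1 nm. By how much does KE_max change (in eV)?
1.3925 eV

Using Einstein's equation: KE_max = hc/λ - φ

For λ₁ = 264.8 nm:
KE₁ = hc/λ₁ - φ = 4.6822 - 3.27 = 1.4122 eV

For λ₂ = 204.1 nm:
KE₂ = hc/λ₂ - φ = 6.0747 - 3.27 = 2.8047 eV

Change in KE:
ΔKE = KE₂ - KE₁ = 2.8047 - 1.4122 = 1.3925 eV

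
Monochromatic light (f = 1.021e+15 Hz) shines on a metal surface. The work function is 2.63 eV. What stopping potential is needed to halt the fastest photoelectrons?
1.5925 V

The stopping potential V_s satisfies: eV_s = KE_max

First, find KE_max using Einstein's equation:
E_photon = hf = (6.626×10⁻³⁴ J·s)(1.021e+15 Hz) = 4.2225 eV
KE_max = E_photon - φ = 4.2225 - 2.63 = 1.5925 eV

Since eV_s = KE_max:
V_s = KE_max/e = 1.5925 V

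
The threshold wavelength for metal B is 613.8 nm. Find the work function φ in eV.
2.02 eV

At the threshold wavelength, photon energy equals work function:
φ = hc/λ₀

Calculating:
φ = (6.626×10⁻³⁴ J·s)(3×10⁸ m/s) / (613.8×10⁻⁹ m)
φ = 2.02 eV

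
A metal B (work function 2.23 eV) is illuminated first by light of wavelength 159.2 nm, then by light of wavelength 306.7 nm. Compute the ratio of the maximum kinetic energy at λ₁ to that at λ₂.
3.0664

Using Einstein's equation: KE_max = hc/λ - φ

For λ₁ = 159.2 nm:
E₁ = hc/λ₁ = 7.7880 eV
KE₁ = E₁ - φ = 7.7880 - 2.23 = 5.5580 eV

For λ₂ = 306.7 nm:
E₂ = hc/λ₂ = 4.0425 eV
KE₂ = E₂ - φ = 4.0425 - 2.23 = 1.8125 eV

Ratio: KE₁/KE₂ = 5.5580/1.8125 = 3.0664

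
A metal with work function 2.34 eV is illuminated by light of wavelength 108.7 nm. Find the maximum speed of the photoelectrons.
1.7858e+06 m/s

First, find the maximum kinetic energy:
E_photon = hc/λ = 11.4061 eV
KE_max = E_photon - φ = 11.4061 - 2.34 = 9.0661 eV

Convert to Joules: KE_max = 9.0661 × 1.602×10⁻¹⁹ J = 1.4525e-18 J

Then use KE = ½mv² to find velocity:
v = √(2·KE/m) = √(2 × 1.4525e-18 J / 9.109e-31 kg)
v = 1.7858e+06 m/s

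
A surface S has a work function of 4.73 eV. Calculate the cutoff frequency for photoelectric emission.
1.1437e+15 Hz

The threshold frequency is when the photon energy equals the work function:
hf₀ = φ

Solving for f₀:
f₀ = φ/h = (4.73 eV × 1.602×10⁻¹⁹ J/eV) / (6.626×10⁻³⁴ J·s)
f₀ = 1.1437e+15 Hz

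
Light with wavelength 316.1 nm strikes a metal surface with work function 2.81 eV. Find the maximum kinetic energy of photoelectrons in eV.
1.1123 eV

Using Einstein's photoelectric equation: KE_max = hf - φ = hc/λ - φ

First, calculate the photon energy:
E_photon = hc/λ = (6.626×10⁻³⁴ J·s)(3×10⁸ m/s) / (316.1×10⁻⁹ m)
E_photon = 3.9223 eV

Then, the maximum kinetic energy:
KE_max = E_photon - φ = 3.9223 eV - 2.81 eV = 1.1123 eV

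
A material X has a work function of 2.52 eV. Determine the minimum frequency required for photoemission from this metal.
6.0933e+14 Hz

The threshold frequency is when the photon energy equals the work function:
hf₀ = φ

Solving for f₀:
f₀ = φ/h = (2.52 eV × 1.602×10⁻¹⁹ J/eV) / (6.626×10⁻³⁴ J·s)
f₀ = 6.0933e+14 Hz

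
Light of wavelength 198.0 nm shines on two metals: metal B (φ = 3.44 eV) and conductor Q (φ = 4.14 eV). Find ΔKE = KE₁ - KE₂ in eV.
0.7000 eV

Using KE_max = hc/λ - φ for each metal:

Photon energy: E = hc/λ = 6.2618 eV

For metal B (φ₁ = 3.44 eV):
KE₁ = E - φ₁ = 6.2618 - 3.44 = 2.8218 eV

For conductor Q (φ₂ = 4.14 eV):
KE₂ = E - φ₂ = 6.2618 - 4.14 = 2.1218 eV

Difference:
ΔKE = KE₁ - KE₂ = 2.8218 - 2.1218 = 0.7000 eV

Note: The difference equals the difference in work functions: 4.14 - 3.44 = 0.70 eV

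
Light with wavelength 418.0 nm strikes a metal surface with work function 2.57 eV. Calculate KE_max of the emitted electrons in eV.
0.3961 eV

Using Einstein's photoelectric equation: KE_max = hf - φ = hc/λ - φ

First, calculate the photon energy:
E_photon = hc/λ = (6.626×10⁻³⁴ J·s)(3×10⁸ m/s) / (418.0×10⁻⁹ m)
E_photon = 2.9661 eV

Then, the maximum kinetic energy:
KE_max = E_photon - φ = 2.9661 eV - 2.57 eV = 0.3961 eV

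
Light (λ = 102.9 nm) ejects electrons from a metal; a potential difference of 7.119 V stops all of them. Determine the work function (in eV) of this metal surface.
4.93 eV

The stopping potential gives the maximum kinetic energy: KE_max = eV_s = 7.119 eV

From Einstein's photoelectric equation: KE_max = hc/λ - φ
Rearranging: φ = hc/λ - KE_max

Calculate photon energy:
E_photon = hc/λ = (6.626×10⁻³⁴ J·s)(3×10⁸ m/s) / (102.9×10⁻⁹ m) = 12.0490 eV

Therefore:
φ = 12.0490 - 7.119 = 4.93 eV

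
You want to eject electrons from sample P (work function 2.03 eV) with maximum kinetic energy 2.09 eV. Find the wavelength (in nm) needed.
300.93 nm

From Einstein's equation: KE_max = hc/λ - φ

Rearranging for λ:
hc/λ = KE_max + φ
λ = hc/(KE_max + φ)

Required photon energy:
E_photon = KE_max + φ = 2.09 + 2.03 = 4.12 eV

Required wavelength:
λ = hc/E_photon = (6.626×10⁻³⁴)(3×10⁸) / (4.12 × 1.602×10⁻¹⁹)
λ = 300.93 nm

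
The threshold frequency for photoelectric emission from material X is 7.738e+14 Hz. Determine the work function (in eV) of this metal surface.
3.20 eV

At the threshold frequency, photon energy equals work function:
φ = hf₀

Calculating:
φ = (6.626×10⁻³⁴ J·s)(7.738e+14 Hz)
φ = 3.20 eV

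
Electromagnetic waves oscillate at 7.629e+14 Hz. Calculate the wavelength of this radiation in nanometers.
392.96 nm

Using the wave equation: c = fλ

Solving for wavelength:
λ = c/f = (3×10⁸ m/s) / (7.629e+14 Hz)
λ = 392.96 nm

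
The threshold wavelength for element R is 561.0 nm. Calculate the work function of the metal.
2.21 eV

At the threshold wavelength, photon energy equals work function:
φ = hc/λ₀

Calculating:
φ = (6.626×10⁻³⁴ J·s)(3×10⁸ m/s) / (561.0×10⁻⁹ m)
φ = 2.21 eV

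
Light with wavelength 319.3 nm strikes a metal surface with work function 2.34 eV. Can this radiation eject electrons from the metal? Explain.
Yes

For photoemission, the photon energy must exceed the work function.

Photon energy: E = hc/λ = 3.8830 eV
Work function: φ = 2.34 eV

Since E_photon (3.8830 eV) > φ (2.34 eV), photoemission WILL occur.
The threshold wavelength is λ₀ = hc/φ = 529.8 nm.
Since 319.3 nm < 529.8 nm, the light has sufficient energy.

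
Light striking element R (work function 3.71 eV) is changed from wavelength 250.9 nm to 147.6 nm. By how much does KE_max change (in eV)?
3.4584 eV

Using Einstein's equation: KE_max = hc/λ - φ

For λ₁ = 250.9 nm:
KE₁ = hc/λ₁ - φ = 4.9416 - 3.71 = 1.2316 eV

For λ₂ = 147.6 nm:
KE₂ = hc/λ₂ - φ = 8.4000 - 3.71 = 4.6900 eV

Change in KE:
ΔKE = KE₂ - KE₁ = 4.6900 - 1.2316 = 3.4584 eV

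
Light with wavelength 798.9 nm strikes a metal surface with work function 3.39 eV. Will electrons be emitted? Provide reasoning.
No

For photoemission, the photon energy must exceed the work function.

Photon energy: E = hc/λ = 1.5519 eV
Work function: φ = 3.39 eV

Since E_photon (1.5519 eV) < φ (3.39 eV), photoemission will NOT occur.
The threshold wavelength is λ₀ = hc/φ = 365.7 nm.
Since 798.9 nm > 365.7 nm, the photons lack sufficient energy.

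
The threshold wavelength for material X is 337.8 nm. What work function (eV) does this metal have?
3.67 eV

At the threshold wavelength, photon energy equals work function:
φ = hc/λ₀

Calculating:
φ = (6.626×10⁻³⁴ J·s)(3×10⁸ m/s) / (337.8×10⁻⁹ m)
φ = 3.67 eV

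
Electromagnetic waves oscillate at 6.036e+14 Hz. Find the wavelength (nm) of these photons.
496.67 nm

Using the wave equation: c = fλ

Solving for wavelength:
λ = c/f = (3×10⁸ m/s) / (6.036e+14 Hz)
λ = 496.67 nm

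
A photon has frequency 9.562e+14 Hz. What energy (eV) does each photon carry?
3.9545 eV

Using E = hf:

E = hf = (6.626×10⁻³⁴ J·s)(9.562e+14 Hz)
E = 3.9545 eV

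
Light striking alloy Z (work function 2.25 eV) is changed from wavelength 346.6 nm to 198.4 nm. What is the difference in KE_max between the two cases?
2.6720 eV

Using Einstein's equation: KE_max = hc/λ - φ

For λ₁ = 346.6 nm:
KE₁ = hc/λ₁ - φ = 3.5772 - 2.25 = 1.3272 eV

For λ₂ = 198.4 nm:
KE₂ = hc/λ₂ - φ = 6.2492 - 2.25 = 3.9992 eV

Change in KE:
ΔKE = KE₂ - KE₁ = 3.9992 - 1.3272 = 2.6720 eV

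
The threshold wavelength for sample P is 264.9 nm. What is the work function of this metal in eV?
4.68 eV

At the threshold wavelength, photon energy equals work function:
φ = hc/λ₀

Calculating:
φ = (6.626×10⁻³⁴ J·s)(3×10⁸ m/s) / (264.9×10⁻⁹ m)
φ = 4.68 eV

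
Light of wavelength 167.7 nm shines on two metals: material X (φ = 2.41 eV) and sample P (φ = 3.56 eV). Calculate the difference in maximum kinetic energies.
1.1500 eV

Using KE_max = hc/λ - φ for each metal:

Photon energy: E = hc/λ = 7.3932 eV

For material X (φ₁ = 2.41 eV):
KE₁ = E - φ₁ = 7.3932 - 2.41 = 4.9832 eV

For sample P (φ₂ = 3.56 eV):
KE₂ = E - φ₂ = 7.3932 - 3.56 = 3.8332 eV

Difference:
ΔKE = KE₁ - KE₂ = 4.9832 - 3.8332 = 1.1500 eV

Note: The difference equals the difference in work functions: 3.56 - 2.41 = 1.15 eV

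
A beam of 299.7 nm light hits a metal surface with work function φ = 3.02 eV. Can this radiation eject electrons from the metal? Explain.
Yes

For photoemission, the photon energy must exceed the work function.

Photon energy: E = hc/λ = 4.1369 eV
Work function: φ = 3.02 eV

Since E_photon (4.1369 eV) > φ (3.02 eV), photoemission WILL occur.
The threshold wavelength is λ₀ = hc/φ = 410.5 nm.
Since 299.7 nm < 410.5 nm, the light has sufficient energy.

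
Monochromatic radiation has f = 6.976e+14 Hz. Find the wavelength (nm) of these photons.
429.75 nm

Using the wave equation: c = fλ

Solving for wavelength:
λ = c/f = (3×10⁸ m/s) / (6.976e+14 Hz)
λ = 429.75 nm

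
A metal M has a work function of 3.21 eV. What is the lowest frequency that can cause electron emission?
7.7617e+14 Hz

The threshold frequency is when the photon energy equals the work function:
hf₀ = φ

Solving for f₀:
f₀ = φ/h = (3.21 eV × 1.602×10⁻¹⁹ J/eV) / (6.626×10⁻³⁴ J·s)
f₀ = 7.7617e+14 Hz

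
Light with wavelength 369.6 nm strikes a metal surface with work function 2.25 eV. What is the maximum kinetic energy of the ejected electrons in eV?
1.1046 eV

Using Einstein's photoelectric equation: KE_max = hf - φ = hc/λ - φ

First, calculate the photon energy:
E_photon = hc/λ = (6.626×10⁻³⁴ J·s)(3×10⁸ m/s) / (369.6×10⁻⁹ m)
E_photon = 3.3546 eV

Then, the maximum kinetic energy:
KE_max = E_photon - φ = 3.3546 eV - 2.25 eV = 1.1046 eV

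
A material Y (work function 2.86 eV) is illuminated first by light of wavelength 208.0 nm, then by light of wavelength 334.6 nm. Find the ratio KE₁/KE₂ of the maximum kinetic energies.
3.6676

Using Einstein's equation: KE_max = hc/λ - φ

For λ₁ = 208.0 nm:
E₁ = hc/λ₁ = 5.9608 eV
KE₁ = E₁ - φ = 5.9608 - 2.86 = 3.1008 eV

For λ₂ = 334.6 nm:
E₂ = hc/λ₂ = 3.7054 eV
KE₂ = E₂ - φ = 3.7054 - 2.86 = 0.8454 eV

Ratio: KE₁/KE₂ = 3.1008/0.8454 = 3.6676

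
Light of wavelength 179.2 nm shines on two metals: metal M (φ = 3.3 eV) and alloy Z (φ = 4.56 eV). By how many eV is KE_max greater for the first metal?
1.2600 eV

Using KE_max = hc/λ - φ for each metal:

Photon energy: E = hc/λ = 6.9188 eV

For metal M (φ₁ = 3.3 eV):
KE₁ = E - φ₁ = 6.9188 - 3.3 = 3.6188 eV

For alloy Z (φ₂ = 4.56 eV):
KE₂ = E - φ₂ = 6.9188 - 4.56 = 2.3588 eV

Difference:
ΔKE = KE₁ - KE₂ = 3.6188 - 2.3588 = 1.2600 eV

Note: The difference equals the difference in work functions: 4.56 - 3.3 = 1.26 eV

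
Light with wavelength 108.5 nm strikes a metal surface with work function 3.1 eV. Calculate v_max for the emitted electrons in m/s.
1.7115e+06 m/s

First, find the maximum kinetic energy:
E_photon = hc/λ = 11.4271 eV
KE_max = E_photon - φ = 11.4271 - 3.1 = 8.3271 eV

Convert to Joules: KE_max = 8.3271 × 1.602×10⁻¹⁹ J = 1.3342e-18 J

Then use KE = ½mv² to find velocity:
v = √(2·KE/m) = √(2 × 1.3342e-18 J / 9.109e-31 kg)
v = 1.7115e+06 m/s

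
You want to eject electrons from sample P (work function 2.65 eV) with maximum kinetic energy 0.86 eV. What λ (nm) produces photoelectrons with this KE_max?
353.23 nm

From Einstein's equation: KE_max = hc/λ - φ

Rearranging for λ:
hc/λ = KE_max + φ
λ = hc/(KE_max + φ)

Required photon energy:
E_photon = KE_max + φ = 0.86 + 2.65 = 3.51 eV

Required wavelength:
λ = hc/E_photon = (6.626×10⁻³⁴)(3×10⁸) / (3.51 × 1.602×10⁻¹⁹)
λ = 353.23 nm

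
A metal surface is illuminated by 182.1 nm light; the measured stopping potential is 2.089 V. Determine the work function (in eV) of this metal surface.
4.72 eV

The stopping potential gives the maximum kinetic energy: KE_max = eV_s = 2.089 eV

From Einstein's photoelectric equation: KE_max = hc/λ - φ
Rearranging: φ = hc/λ - KE_max

Calculate photon energy:
E_photon = hc/λ = (6.626×10⁻³⁴ J·s)(3×10⁸ m/s) / (182.1×10⁻⁹ m) = 6.8086 eV

Therefore:
φ = 6.8086 - 2.089 = 4.72 eV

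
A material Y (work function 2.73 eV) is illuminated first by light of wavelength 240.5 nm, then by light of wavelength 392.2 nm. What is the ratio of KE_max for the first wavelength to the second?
5.6238

Using Einstein's equation: KE_max = hc/λ - φ

For λ₁ = 240.5 nm:
E₁ = hc/λ₁ = 5.1553 eV
KE₁ = E₁ - φ = 5.1553 - 2.73 = 2.4253 eV

For λ₂ = 392.2 nm:
E₂ = hc/λ₂ = 3.1612 eV
KE₂ = E₂ - φ = 3.1612 - 2.73 = 0.4312 eV

Ratio: KE₁/KE₂ = 2.4253/0.4312 = 5.6238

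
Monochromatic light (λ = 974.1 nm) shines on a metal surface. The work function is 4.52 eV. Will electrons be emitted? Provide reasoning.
No

For photoemission, the photon energy must exceed the work function.

Photon energy: E = hc/λ = 1.2728 eV
Work function: φ = 4.52 eV

Since E_photon (1.2728 eV) < φ (4.52 eV), photoemission will NOT occur.
The threshold wavelength is λ₀ = hc/φ = 274.3 nm.
Since 974.1 nm > 274.3 nm, the photons lack sufficient energy.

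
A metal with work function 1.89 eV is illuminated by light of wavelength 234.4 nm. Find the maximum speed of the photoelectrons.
1.0935e+06 m/s

First, find the maximum kinetic energy:
E_photon = hc/λ = 5.2894 eV
KE_max = E_photon - φ = 5.2894 - 1.89 = 3.3994 eV

Convert to Joules: KE_max = 3.3994 × 1.602×10⁻¹⁹ J = 5.4465e-19 J

Then use KE = ½mv² to find velocity:
v = √(2·KE/m) = √(2 × 5.4465e-19 J / 9.109e-31 kg)
v = 1.0935e+06 m/s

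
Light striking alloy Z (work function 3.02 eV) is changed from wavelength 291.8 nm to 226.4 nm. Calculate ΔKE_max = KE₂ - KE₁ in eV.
1.2274 eV

Using Einstein's equation: KE_max = hc/λ - φ

For λ₁ = 291.8 nm:
KE₁ = hc/λ₁ - φ = 4.2489 - 3.02 = 1.2289 eV

For λ₂ = 226.4 nm:
KE₂ = hc/λ₂ - φ = 5.4763 - 3.02 = 2.4563 eV

Change in KE:
ΔKE = KE₂ - KE₁ = 2.4563 - 1.2289 = 1.2274 eV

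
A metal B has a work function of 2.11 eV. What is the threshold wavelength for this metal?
587.60 nm

The threshold wavelength is when the photon energy equals the work function:
hc/λ₀ = φ

Solving for λ₀:
λ₀ = hc/φ = (6.626×10⁻³⁴ J·s)(3×10⁸ m/s) / (2.11 eV × 1.602×10⁻¹⁹ J/eV)
λ₀ = 587.60 nm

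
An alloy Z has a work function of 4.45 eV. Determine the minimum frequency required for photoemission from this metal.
1.0760e+15 Hz

The threshold frequency is when the photon energy equals the work function:
hf₀ = φ

Solving for f₀:
f₀ = φ/h = (4.45 eV × 1.602×10⁻¹⁹ J/eV) / (6.626×10⁻³⁴ J·s)
f₀ = 1.0760e+15 Hz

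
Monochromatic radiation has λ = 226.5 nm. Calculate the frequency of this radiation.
1.3236e+15 Hz

Using the wave equation: c = fλ

Solving for frequency:
f = c/λ = (3×10⁸ m/s) / (226.5×10⁻⁹ m)
f = 1.3236e+15 Hz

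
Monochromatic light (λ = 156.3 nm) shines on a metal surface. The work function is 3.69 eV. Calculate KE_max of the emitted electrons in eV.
4.2425 eV

Using Einstein's photoelectric equation: KE_max = hf - φ = hc/λ - φ

First, calculate the photon energy:
E_photon = hc/λ = (6.626×10⁻³⁴ J·s)(3×10⁸ m/s) / (156.3×10⁻⁹ m)
E_photon = 7.9325 eV

Then, the maximum kinetic energy:
KE_max = E_photon - φ = 7.9325 eV - 3.69 eV = 4.2425 eV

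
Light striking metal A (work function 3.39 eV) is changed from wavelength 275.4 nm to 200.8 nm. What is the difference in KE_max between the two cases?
1.6725 eV

Using Einstein's equation: KE_max = hc/λ - φ

For λ₁ = 275.4 nm:
KE₁ = hc/λ₁ - φ = 4.5020 - 3.39 = 1.1120 eV

For λ₂ = 200.8 nm:
KE₂ = hc/λ₂ - φ = 6.1745 - 3.39 = 2.7845 eV

Change in KE:
ΔKE = KE₂ - KE₁ = 2.7845 - 1.1120 = 1.6725 eV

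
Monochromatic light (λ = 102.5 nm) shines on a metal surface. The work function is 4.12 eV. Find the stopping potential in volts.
7.9760 V

The stopping potential V_s satisfies: eV_s = KE_max

First, find KE_max using Einstein's equation:
E_photon = hc/λ = 12.0960 eV
KE_max = E_photon - φ = 12.0960 - 4.12 = 7.9760 eV

Since eV_s = KE_max:
V_s = KE_max/e = 7.9760 V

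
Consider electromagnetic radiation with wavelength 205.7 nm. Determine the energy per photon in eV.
6.0274 eV

Using E = hf = hc/λ:

E = hc/λ = (6.626×10⁻³⁴ J·s)(3×10⁸ m/s) / (205.7×10⁻⁹ m)
E = 6.0274 eV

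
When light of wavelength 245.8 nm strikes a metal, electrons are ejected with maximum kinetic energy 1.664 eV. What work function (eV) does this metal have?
3.38 eV

From Einstein's photoelectric equation: KE_max = hf - φ = hc/λ - φ

Rearranging for φ:
φ = hc/λ - KE_max

Calculate photon energy:
E_photon = hc/λ = 5.0441 eV

Therefore:
φ = 5.0441 - 1.664 = 3.38 eV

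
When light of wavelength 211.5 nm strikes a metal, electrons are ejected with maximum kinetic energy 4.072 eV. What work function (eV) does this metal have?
1.79 eV

From Einstein's photoelectric equation: KE_max = hf - φ = hc/λ - φ

Rearranging for φ:
φ = hc/λ - KE_max

Calculate photon energy:
E_photon = hc/λ = 5.8621 eV

Therefore:
φ = 5.8621 - 4.072 = 1.79 eV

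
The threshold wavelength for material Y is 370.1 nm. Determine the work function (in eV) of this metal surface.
3.35 eV

At the threshold wavelength, photon energy equals work function:
φ = hc/λ₀

Calculating:
φ = (6.626×10⁻³⁴ J·s)(3×10⁸ m/s) / (370.1×10⁻⁹ m)
φ = 3.35 eV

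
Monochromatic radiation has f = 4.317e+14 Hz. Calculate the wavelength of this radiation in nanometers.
694.45 nm

Using the wave equation: c = fλ

Solving for wavelength:
λ = c/f = (3×10⁸ m/s) / (4.317e+14 Hz)
λ = 694.45 nm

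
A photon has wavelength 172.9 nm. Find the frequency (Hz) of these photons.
1.7339e+15 Hz

Using the wave equation: c = fλ

Solving for frequency:
f = c/λ = (3×10⁸ m/s) / (172.9×10⁻⁹ m)
f = 1.7339e+15 Hz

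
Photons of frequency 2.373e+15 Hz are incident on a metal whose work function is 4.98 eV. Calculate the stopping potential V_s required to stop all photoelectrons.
4.8339 V

The stopping potential V_s satisfies: eV_s = KE_max

First, find KE_max using Einstein's equation:
E_photon = hf = (6.626×10⁻³⁴ J·s)(2.373e+15 Hz) = 9.8139 eV
KE_max = E_photon - φ = 9.8139 - 4.98 = 4.8339 eV

Since eV_s = KE_max:
V_s = KE_max/e = 4.8339 V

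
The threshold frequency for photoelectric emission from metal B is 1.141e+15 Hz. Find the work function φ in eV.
4.72 eV

At the threshold frequency, photon energy equals work function:
φ = hf₀

Calculating:
φ = (6.626×10⁻³⁴ J·s)(1.141e+15 Hz)
φ = 4.72 eV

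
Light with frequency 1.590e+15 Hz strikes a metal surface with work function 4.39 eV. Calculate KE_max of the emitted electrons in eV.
2.1857 eV

Using Einstein's photoelectric equation: KE_max = hf - φ

First, calculate the photon energy:
E_photon = hf = (6.626×10⁻³⁴ J·s)(1.590e+15 Hz)
E_photon = 6.5757 eV

Then, the maximum kinetic energy:
KE_max = E_photon - φ = 6.5757 eV - 4.39 eV = 2.1857 eV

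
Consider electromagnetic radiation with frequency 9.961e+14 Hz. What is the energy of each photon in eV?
4.1195 eV

Using E = hf:

E = hf = (6.626×10⁻³⁴ J·s)(9.961e+14 Hz)
E = 4.1195 eV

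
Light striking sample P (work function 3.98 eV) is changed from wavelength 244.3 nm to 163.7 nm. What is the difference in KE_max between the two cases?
2.4988 eV

Using Einstein's equation: KE_max = hc/λ - φ

For λ₁ = 244.3 nm:
KE₁ = hc/λ₁ - φ = 5.0751 - 3.98 = 1.0951 eV

For λ₂ = 163.7 nm:
KE₂ = hc/λ₂ - φ = 7.5739 - 3.98 = 3.5939 eV

Change in KE:
ΔKE = KE₂ - KE₁ = 3.5939 - 1.0951 = 2.4988 eV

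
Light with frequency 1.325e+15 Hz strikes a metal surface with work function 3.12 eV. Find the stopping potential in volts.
2.3598 V

The stopping potential V_s satisfies: eV_s = KE_max

First, find KE_max using Einstein's equation:
E_photon = hf = (6.626×10⁻³⁴ J·s)(1.325e+15 Hz) = 5.4798 eV
KE_max = E_photon - φ = 5.4798 - 3.12 = 2.3598 eV

Since eV_s = KE_max:
V_s = KE_max/e = 2.3598 V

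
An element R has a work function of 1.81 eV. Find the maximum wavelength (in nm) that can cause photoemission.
685.00 nm

The threshold wavelength is when the photon energy equals the work function:
hc/λ₀ = φ

Solving for λ₀:
λ₀ = hc/φ = (6.626×10⁻³⁴ J·s)(3×10⁸ m/s) / (1.81 eV × 1.602×10⁻¹⁹ J/eV)
λ₀ = 685.00 nm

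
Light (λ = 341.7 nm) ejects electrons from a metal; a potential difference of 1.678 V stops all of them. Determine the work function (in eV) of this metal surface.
1.95 eV

The stopping potential gives the maximum kinetic energy: KE_max = eV_s = 1.678 eV

From Einstein's photoelectric equation: KE_max = hc/λ - φ
Rearranging: φ = hc/λ - KE_max

Calculate photon energy:
E_photon = hc/λ = (6.626×10⁻³⁴ J·s)(3×10⁸ m/s) / (341.7×10⁻⁹ m) = 3.6285 eV

Therefore:
φ = 3.6285 - 1.678 = 1.95 eV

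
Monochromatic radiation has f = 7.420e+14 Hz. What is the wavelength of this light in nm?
404.03 nm

Using the wave equation: c = fλ

Solving for wavelength:
λ = c/f = (3×10⁸ m/s) / (7.420e+14 Hz)
λ = 404.03 nm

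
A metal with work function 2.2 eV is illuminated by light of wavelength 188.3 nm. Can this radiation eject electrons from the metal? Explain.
Yes

For photoemission, the photon energy must exceed the work function.

Photon energy: E = hc/λ = 6.5844 eV
Work function: φ = 2.2 eV

Since E_photon (6.5844 eV) > φ (2.2 eV), photoemission WILL occur.
The threshold wavelength is λ₀ = hc/φ = 563.6 nm.
Since 188.3 nm < 563.6 nm, the light has sufficient energy.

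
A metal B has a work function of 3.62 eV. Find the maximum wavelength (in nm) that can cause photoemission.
342.50 nm

The threshold wavelength is when the photon energy equals the work function:
hc/λ₀ = φ

Solving for λ₀:
λ₀ = hc/φ = (6.626×10⁻³⁴ J·s)(3×10⁸ m/s) / (3.62 eV × 1.602×10⁻¹⁹ J/eV)
λ₀ = 342.50 nm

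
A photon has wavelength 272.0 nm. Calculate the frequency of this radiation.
1.1022e+15 Hz

Using the wave equation: c = fλ

Solving for frequency:
f = c/λ = (3×10⁸ m/s) / (272.0×10⁻⁹ m)
f = 1.1022e+15 Hz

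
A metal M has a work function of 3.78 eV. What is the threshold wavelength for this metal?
328.00 nm

The threshold wavelength is when the photon energy equals the work function:
hc/λ₀ = φ

Solving for λ₀:
λ₀ = hc/φ = (6.626×10⁻³⁴ J·s)(3×10⁸ m/s) / (3.78 eV × 1.602×10⁻¹⁹ J/eV)
λ₀ = 328.00 nm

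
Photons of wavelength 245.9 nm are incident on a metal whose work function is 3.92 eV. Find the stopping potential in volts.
1.1221 V

The stopping potential V_s satisfies: eV_s = KE_max

First, find KE_max using Einstein's equation:
E_photon = hc/λ = 5.0421 eV
KE_max = E_photon - φ = 5.0421 - 3.92 = 1.1221 eV

Since eV_s = KE_max:
V_s = KE_max/e = 1.1221 V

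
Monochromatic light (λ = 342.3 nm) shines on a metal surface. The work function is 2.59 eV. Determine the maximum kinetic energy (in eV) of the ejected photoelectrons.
1.0321 eV

Using Einstein's photoelectric equation: KE_max = hf - φ = hc/λ - φ

First, calculate the photon energy:
E_photon = hc/λ = (6.626×10⁻³⁴ J·s)(3×10⁸ m/s) / (342.3×10⁻⁹ m)
E_photon = 3.6221 eV

Then, the maximum kinetic energy:
KE_max = E_photon - φ = 3.6221 eV - 2.59 eV = 1.0321 eV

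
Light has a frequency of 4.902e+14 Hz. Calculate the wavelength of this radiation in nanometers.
611.57 nm

Using the wave equation: c = fλ

Solving for wavelength:
λ = c/f = (3×10⁸ m/s) / (4.902e+14 Hz)
λ = 611.57 nm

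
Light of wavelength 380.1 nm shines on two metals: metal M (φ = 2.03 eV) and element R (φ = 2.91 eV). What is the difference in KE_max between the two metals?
0.8800 eV

Using KE_max = hc/λ - φ for each metal:

Photon energy: E = hc/λ = 3.2619 eV

For metal M (φ₁ = 2.03 eV):
KE₁ = E - φ₁ = 3.2619 - 2.03 = 1.2319 eV

For element R (φ₂ = 2.91 eV):
KE₂ = E - φ₂ = 3.2619 - 2.91 = 0.3519 eV

Difference:
ΔKE = KE₁ - KE₂ = 1.2319 - 0.3519 = 0.8800 eV

Note: The difference equals the difference in work functions: 2.91 - 2.03 = 0.88 eV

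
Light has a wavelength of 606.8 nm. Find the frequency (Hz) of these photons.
4.9405e+14 Hz

Using the wave equation: c = fλ

Solving for frequency:
f = c/λ = (3×10⁸ m/s) / (606.8×10⁻⁹ m)
f = 4.9405e+14 Hz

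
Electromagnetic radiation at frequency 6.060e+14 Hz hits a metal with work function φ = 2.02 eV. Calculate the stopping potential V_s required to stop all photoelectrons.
0.4862 V

The stopping potential V_s satisfies: eV_s = KE_max

First, find KE_max using Einstein's equation:
E_photon = hf = (6.626×10⁻³⁴ J·s)(6.060e+14 Hz) = 2.5062 eV
KE_max = E_photon - φ = 2.5062 - 2.02 = 0.4862 eV

Since eV_s = KE_max:
V_s = KE_max/e = 0.4862 V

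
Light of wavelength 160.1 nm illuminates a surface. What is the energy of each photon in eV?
7.7442 eV

Using E = hf = hc/λ:

E = hc/λ = (6.626×10⁻³⁴ J·s)(3×10⁸ m/s) / (160.1×10⁻⁹ m)
E = 7.7442 eV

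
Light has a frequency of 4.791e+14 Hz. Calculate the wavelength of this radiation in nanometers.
625.74 nm

Using the wave equation: c = fλ

Solving for wavelength:
λ = c/f = (3×10⁸ m/s) / (4.791e+14 Hz)
λ = 625.74 nm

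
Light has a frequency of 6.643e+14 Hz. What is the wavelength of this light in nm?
451.29 nm

Using the wave equation: c = fλ

Solving for wavelength:
λ = c/f = (3×10⁸ m/s) / (6.643e+14 Hz)
λ = 451.29 nm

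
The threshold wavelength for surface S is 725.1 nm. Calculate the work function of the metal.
1.71 eV

At the threshold wavelength, photon energy equals work function:
φ = hc/λ₀

Calculating:
φ = (6.626×10⁻³⁴ J·s)(3×10⁸ m/s) / (725.1×10⁻⁹ m)
φ = 1.71 eV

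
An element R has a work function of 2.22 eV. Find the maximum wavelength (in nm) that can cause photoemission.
558.49 nm

The threshold wavelength is when the photon energy equals the work function:
hc/λ₀ = φ

Solving for λ₀:
λ₀ = hc/φ = (6.626×10⁻³⁴ J·s)(3×10⁸ m/s) / (2.22 eV × 1.602×10⁻¹⁹ J/eV)
λ₀ = 558.49 nm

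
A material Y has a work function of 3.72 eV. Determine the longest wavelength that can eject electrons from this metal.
333.29 nm

The threshold wavelength is when the photon energy equals the work function:
hc/λ₀ = φ

Solving for λ₀:
λ₀ = hc/φ = (6.626×10⁻³⁴ J·s)(3×10⁸ m/s) / (3.72 eV × 1.602×10⁻¹⁹ J/eV)
λ₀ = 333.29 nm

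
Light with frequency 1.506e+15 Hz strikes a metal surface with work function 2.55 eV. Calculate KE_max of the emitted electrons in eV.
3.6783 eV

Using Einstein's photoelectric equation: KE_max = hf - φ

First, calculate the photon energy:
E_photon = hf = (6.626×10⁻³⁴ J·s)(1.506e+15 Hz)
E_photon = 6.2283 eV

Then, the maximum kinetic energy:
KE_max = E_photon - φ = 6.2283 eV - 2.55 eV = 3.6783 eV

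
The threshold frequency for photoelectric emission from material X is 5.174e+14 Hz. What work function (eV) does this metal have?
2.14 eV

At the threshold frequency, photon energy equals work function:
φ = hf₀

Calculating:
φ = (6.626×10⁻³⁴ J·s)(5.174e+14 Hz)
φ = 2.14 eV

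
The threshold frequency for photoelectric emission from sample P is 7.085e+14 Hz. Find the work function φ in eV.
2.93 eV

At the threshold frequency, photon energy equals work function:
φ = hf₀

Calculating:
φ = (6.626×10⁻³⁴ J·s)(7.085e+14 Hz)
φ = 2.93 eV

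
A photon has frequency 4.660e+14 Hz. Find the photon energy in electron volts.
1.9272 eV

Using E = hf:

E = hf = (6.626×10⁻³⁴ J·s)(4.660e+14 Hz)
E = 1.9272 eV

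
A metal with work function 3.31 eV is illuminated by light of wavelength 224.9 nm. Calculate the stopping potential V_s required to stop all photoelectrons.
2.2029 V

The stopping potential V_s satisfies: eV_s = KE_max

First, find KE_max using Einstein's equation:
E_photon = hc/λ = 5.5129 eV
KE_max = E_photon - φ = 5.5129 - 3.31 = 2.2029 eV

Since eV_s = KE_max:
V_s = KE_max/e = 2.2029 V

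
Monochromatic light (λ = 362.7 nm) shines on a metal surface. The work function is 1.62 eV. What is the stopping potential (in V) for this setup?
1.7984 V

The stopping potential V_s satisfies: eV_s = KE_max

First, find KE_max using Einstein's equation:
E_photon = hc/λ = 3.4184 eV
KE_max = E_photon - φ = 3.4184 - 1.62 = 1.7984 eV

Since eV_s = KE_max:
V_s = KE_max/e = 1.7984 V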